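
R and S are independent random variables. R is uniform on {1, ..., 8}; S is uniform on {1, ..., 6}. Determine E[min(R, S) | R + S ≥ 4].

P(R + S ≥ 4) = 15/16.
Summing min(R,S)·P(x,y) over outcomes with R + S ≥ 4 gives 65/24.
E[min(R, S) | R + S ≥ 4] = (65/24) / (15/16) = 26/9.

26/9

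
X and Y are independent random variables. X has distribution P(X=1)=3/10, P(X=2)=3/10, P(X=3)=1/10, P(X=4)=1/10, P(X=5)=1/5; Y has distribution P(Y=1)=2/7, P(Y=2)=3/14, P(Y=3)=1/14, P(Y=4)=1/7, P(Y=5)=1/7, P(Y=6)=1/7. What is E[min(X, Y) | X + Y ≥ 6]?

184/75

P(X + Y ≥ 6) = 15/28.
Summing min(X,Y)·P(x,y) over outcomes with X + Y ≥ 6 gives 46/35.
E[min(X, Y) | X + Y ≥ 6] = (46/35) / (15/28) = 184/75.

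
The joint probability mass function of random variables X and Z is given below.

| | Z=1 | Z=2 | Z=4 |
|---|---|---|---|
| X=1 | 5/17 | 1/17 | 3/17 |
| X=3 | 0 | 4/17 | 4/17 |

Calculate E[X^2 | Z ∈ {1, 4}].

P(Z ∈ {1, 4}) = 12/17.
Σ X^2·P over the event = 1·(5/17) + 1·(3/17) + 9·(4/17) = 44/17.
E[X^2 | Z ∈ {1, 4}] = (44/17) / (12/17) = 11/3.

11/3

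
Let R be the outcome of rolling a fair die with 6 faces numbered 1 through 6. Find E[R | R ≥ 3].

Given R ≥ 3, R is equally likely to be any of {3, 4, 5, 6}.
E[R | R ≥ 3] = (3 + 4 + 5 + 6) / 4 = 9/2.

9/2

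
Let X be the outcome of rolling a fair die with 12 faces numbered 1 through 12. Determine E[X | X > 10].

Given X > 10, X is equally likely to be any of {11, 12}.
E[X | X > 10] = (11 + 12) / 2 = 23/2.

23/2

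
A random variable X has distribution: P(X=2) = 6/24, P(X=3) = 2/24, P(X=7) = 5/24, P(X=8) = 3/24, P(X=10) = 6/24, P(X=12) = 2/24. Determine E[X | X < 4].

P(X < 4) = 1/3.
Σ over the event: 2·1/4 + 3·1/12 = 3/4.
E[X | X < 4] = (3/4) / (1/3) = 9/4.

9/4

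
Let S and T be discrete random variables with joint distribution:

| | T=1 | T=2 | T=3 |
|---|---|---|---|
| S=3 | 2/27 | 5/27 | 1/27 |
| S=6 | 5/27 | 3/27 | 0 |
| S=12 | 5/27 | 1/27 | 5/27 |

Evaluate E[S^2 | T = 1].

153/2

P(T = 1) = 4/9.
Σ S^2·P over the event = 9·(2/27) + 36·(5/27) + 144·(5/27) = 34.
E[S^2 | T = 1] = (34) / (4/9) = 153/2.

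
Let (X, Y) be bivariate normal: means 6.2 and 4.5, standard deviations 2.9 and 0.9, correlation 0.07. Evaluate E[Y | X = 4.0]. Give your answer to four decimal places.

For a bivariate normal, E[Y | X=x] = μ_Y + ρ·(σ_Y/σ_X)·(x − μ_X).
E[Y | X=4.0] = 4.5 + (0.07)·(0.9/2.9)·(4.0 − (6.2)) = 4.5 + (0.021724)·(-2.2) = 4.4522.

4.4522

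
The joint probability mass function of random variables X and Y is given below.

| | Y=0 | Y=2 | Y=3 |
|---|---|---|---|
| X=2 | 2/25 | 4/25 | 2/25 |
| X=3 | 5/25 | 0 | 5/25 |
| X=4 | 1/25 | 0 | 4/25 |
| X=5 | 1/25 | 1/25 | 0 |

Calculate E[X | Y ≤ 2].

P(Y ≤ 2) = 14/25.
Σ X·P over the event = 2·(2/25) + 2·(4/25) + 3·(5/25) + 4·(1/25) + 5·(1/25) + 5·(1/25) = 41/25.
E[X | Y ≤ 2] = (41/25) / (14/25) = 41/14.

41/14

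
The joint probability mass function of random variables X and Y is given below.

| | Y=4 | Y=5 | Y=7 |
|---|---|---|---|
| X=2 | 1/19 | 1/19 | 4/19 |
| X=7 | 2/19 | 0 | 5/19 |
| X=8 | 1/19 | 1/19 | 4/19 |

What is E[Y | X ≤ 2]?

37/6

P(X ≤ 2) = 6/19.
Σ Y·P over the event = 4·(1/19) + 5·(1/19) + 7·(4/19) = 37/19.
E[Y | X ≤ 2] = (37/19) / (6/19) = 37/6.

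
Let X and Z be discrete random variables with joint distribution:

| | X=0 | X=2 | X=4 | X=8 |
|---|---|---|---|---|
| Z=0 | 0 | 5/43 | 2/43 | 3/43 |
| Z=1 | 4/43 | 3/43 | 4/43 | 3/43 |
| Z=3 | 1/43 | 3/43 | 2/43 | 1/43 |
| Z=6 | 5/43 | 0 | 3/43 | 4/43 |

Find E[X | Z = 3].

P(Z = 3) = 7/43.
Summing X·P(X=x,Z=y) over the conditioning event gives 22/43.
E[X | Z = 3] = (22/43) / (7/43) = 22/7.

22/7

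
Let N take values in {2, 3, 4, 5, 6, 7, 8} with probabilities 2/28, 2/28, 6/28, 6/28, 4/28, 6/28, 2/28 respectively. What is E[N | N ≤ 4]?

P(N ≤ 4) = 5/14.
Σ over the event: 2·1/14 + 3·1/14 + 4·3/14 = 17/14.
E[N | N ≤ 4] = (17/14) / (5/14) = 17/5.

17/5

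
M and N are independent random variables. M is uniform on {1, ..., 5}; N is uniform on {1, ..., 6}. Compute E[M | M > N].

Outcomes with M > N: (2,1), (3,1), (3,2), (4,1), (4,2), (4,3), (5,1), (5,2), (5,3), (5,4), each with probability 1/30.
E[M | M > N] = (2 + 3 + 3 + 4 + 4 + 4 + 5 + 5 + 5 + 5) / 10 = 4.

4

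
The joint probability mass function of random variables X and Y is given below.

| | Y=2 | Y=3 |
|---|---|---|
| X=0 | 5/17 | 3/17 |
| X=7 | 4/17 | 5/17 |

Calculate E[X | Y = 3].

35/8

P(Y = 3) = 8/17.
Σ X·P over the event = 0·(3/17) + 7·(5/17) = 35/17.
E[X | Y = 3] = (35/17) / (8/17) = 35/8.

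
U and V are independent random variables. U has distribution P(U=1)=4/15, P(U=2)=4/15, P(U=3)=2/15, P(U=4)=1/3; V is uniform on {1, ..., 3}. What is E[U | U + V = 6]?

P(U + V = 6) = 7/45.
Summing U·P(x,y) over outcomes with U + V = 6 gives 26/45.
E[U | U + V = 6] = (26/45) / (7/45) = 26/7.

26/7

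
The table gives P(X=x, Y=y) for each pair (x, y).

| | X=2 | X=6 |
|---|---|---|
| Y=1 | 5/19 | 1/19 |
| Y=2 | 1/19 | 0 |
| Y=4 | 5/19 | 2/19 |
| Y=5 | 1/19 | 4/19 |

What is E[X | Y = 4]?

22/7

P(Y = 4) = 7/19.
Σ X·P over the event = 2·(5/19) + 6·(2/19) = 22/19.
E[X | Y = 4] = (22/19) / (7/19) = 22/7.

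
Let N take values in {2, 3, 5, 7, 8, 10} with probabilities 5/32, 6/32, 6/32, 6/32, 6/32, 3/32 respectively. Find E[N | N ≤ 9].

148/29

P(N ≤ 9) = 29/32.
Σ over the event: 2·5/32 + 3·3/16 + 5·3/16 + 7·3/16 + 8·3/16 = 37/8.
E[N | N ≤ 9] = (37/8) / (29/32) = 148/29.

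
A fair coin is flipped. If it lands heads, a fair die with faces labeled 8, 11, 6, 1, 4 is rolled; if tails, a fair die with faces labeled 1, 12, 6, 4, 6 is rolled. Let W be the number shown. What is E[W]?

59/10

E[W | heads] = (8+11+6+1+4)/5 = 6.
E[W | tails] = (1+12+6+4+6)/5 = 29/5.
By the law of total expectation,
E[W] = (1/2)·(6) + (1/2)·(29/5) = 59/10.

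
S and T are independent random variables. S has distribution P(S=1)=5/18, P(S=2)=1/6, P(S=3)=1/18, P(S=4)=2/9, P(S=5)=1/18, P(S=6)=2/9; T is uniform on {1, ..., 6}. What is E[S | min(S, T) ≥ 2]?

P(min(S, T) ≥ 2) = 65/108.
Summing S·P(x,y) over outcomes with min(S, T) ≥ 2 gives 5/2.
E[S | min(S, T) ≥ 2] = (5/2) / (65/108) = 54/13.

54/13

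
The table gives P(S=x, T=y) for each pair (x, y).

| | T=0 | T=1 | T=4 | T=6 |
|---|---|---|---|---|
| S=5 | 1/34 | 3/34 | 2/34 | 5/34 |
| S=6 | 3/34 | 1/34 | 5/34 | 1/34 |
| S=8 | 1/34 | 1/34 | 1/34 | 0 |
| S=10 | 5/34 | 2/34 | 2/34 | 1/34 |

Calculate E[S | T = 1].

7

P(T = 1) = 7/34.
Σ S·P over the event = 5·(3/34) + 6·(1/34) + 8·(1/34) + 10·(2/34) = 49/34.
E[S | T = 1] = (49/34) / (7/34) = 7.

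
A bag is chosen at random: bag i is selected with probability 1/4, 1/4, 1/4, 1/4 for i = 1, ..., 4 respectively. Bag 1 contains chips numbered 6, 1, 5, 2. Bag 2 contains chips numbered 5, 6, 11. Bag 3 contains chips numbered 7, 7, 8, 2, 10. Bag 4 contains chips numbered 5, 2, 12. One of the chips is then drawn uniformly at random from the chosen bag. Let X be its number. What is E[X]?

719/120

E[X | bag 1] = (6+1+5+2)/4 = 7/2.
E[X | bag 2] = (5+6+11)/3 = 22/3.
E[X | bag 3] = (7+7+8+2+10)/5 = 34/5.
E[X | bag 4] = (5+2+12)/3 = 19/3.
By the law of total expectation,
E[X] = (1/4)·(7/2) + (1/4)·(22/3) + (1/4)·(34/5) + (1/4)·(19/3) = 719/120.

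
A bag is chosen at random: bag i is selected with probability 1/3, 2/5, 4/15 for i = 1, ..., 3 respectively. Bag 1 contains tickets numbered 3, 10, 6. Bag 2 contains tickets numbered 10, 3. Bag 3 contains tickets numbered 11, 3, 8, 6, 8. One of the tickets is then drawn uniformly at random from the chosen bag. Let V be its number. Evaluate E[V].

E[V | bag 1] = (3+10+6)/3 = 19/3.
E[V | bag 2] = (10+3)/2 = 13/2.
E[V | bag 3] = (11+3+8+6+8)/5 = 36/5.
By the law of total expectation,
E[V] = (1/3)·(19/3) + (2/5)·(13/2) + (4/15)·(36/5) = 1492/225.

1492/225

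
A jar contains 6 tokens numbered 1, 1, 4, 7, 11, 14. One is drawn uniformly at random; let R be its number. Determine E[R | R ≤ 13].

P(R ≤ 13) = 5/6.
Σ over the event: 1·1/3 + 4·1/6 + 7·1/6 + 11·1/6 = 4.
E[R | R ≤ 13] = (4) / (5/6) = 24/5.

24/5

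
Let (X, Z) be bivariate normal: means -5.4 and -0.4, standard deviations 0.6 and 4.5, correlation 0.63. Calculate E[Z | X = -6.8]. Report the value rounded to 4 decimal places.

-7.0150

For a bivariate normal, E[Z | X=x] = μ_Z + ρ·(σ_Z/σ_X)·(x − μ_X).
E[Z | X=-6.8] = -0.4 + (0.63)·(4.5/0.6)·(-6.8 − (-5.4)) = -0.4 + (4.725)·(-1.4) = -7.0150.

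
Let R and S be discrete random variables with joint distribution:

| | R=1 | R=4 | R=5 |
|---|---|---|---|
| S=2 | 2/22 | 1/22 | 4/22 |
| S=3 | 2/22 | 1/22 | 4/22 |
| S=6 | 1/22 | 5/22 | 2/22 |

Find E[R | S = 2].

26/7

P(S = 2) = 7/22.
Σ R·P over the event = 1·(2/22) + 4·(1/22) + 5·(4/22) = 13/11.
E[R | S = 2] = (13/11) / (7/22) = 26/7.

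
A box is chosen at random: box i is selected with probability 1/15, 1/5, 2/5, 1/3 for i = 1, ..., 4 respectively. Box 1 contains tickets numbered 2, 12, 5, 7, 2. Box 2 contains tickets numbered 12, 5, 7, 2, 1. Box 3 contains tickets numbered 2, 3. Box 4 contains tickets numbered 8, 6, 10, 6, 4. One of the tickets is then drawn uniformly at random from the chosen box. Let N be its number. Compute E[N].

118/25

E[N | box 1] = (2+12+5+7+2)/5 = 28/5.
E[N | box 2] = (12+5+7+2+1)/5 = 27/5.
E[N | box 3] = (2+3)/2 = 5/2.
E[N | box 4] = (8+6+10+6+4)/5 = 34/5.
By the law of total expectation,
E[N] = (1/15)·(28/5) + (1/5)·(27/5) + (2/5)·(5/2) + (1/3)·(34/5) = 118/25.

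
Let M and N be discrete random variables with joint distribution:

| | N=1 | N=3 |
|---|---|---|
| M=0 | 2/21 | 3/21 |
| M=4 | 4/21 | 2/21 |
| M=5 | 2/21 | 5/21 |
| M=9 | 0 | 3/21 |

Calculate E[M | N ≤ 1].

P(N ≤ 1) = 8/21.
Σ M·P over the event = 0·(2/21) + 4·(4/21) + 5·(2/21) = 26/21.
E[M | N ≤ 1] = (26/21) / (8/21) = 13/4.

13/4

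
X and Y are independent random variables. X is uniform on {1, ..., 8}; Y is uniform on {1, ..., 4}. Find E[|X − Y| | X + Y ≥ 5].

P(X + Y ≥ 5) = 13/16.
Summing |X−Y|·P(x,y) over outcomes with X + Y ≥ 5 gives 39/16.
E[|X − Y| | X + Y ≥ 5] = (39/16) / (13/16) = 3.

3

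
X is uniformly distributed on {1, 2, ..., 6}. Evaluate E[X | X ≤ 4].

5/2

Given X ≤ 4, X is equally likely to be any of {1, 2, 3, 4}.
E[X | X ≤ 4] = (1 + 2 + 3 + 4) / 4 = 5/2.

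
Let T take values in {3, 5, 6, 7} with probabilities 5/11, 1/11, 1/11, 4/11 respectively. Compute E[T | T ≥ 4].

13/2

P(T ≥ 4) = 6/11.
Σ over the event: 5·1/11 + 6·1/11 + 7·4/11 = 39/11.
E[T | T ≥ 4] = (39/11) / (6/11) = 13/2.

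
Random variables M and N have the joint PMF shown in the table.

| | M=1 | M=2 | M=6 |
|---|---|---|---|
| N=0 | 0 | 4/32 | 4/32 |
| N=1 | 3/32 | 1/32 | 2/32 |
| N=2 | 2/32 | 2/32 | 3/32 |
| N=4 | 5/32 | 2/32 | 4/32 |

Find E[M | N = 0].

4

P(N = 0) = 1/4.
Σ M·P over the event = 2·(4/32) + 6·(4/32) = 1.
E[M | N = 0] = (1) / (1/4) = 4.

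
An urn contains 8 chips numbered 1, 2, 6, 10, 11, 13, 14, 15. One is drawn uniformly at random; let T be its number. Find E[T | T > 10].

P(T > 10) = 1/2.
Σ over the event: 11·1/8 + 13·1/8 + 14·1/8 + 15·1/8 = 53/8.
E[T | T > 10] = (53/8) / (1/2) = 53/4.

53/4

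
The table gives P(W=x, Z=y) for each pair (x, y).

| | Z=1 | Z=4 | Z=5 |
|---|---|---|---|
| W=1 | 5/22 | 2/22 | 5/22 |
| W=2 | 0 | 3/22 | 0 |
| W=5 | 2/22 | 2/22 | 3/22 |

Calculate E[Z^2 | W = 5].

P(W = 5) = 7/22.
Σ Z^2·P over the event = 1·(2/22) + 16·(2/22) + 25·(3/22) = 109/22.
E[Z^2 | W = 5] = (109/22) / (7/22) = 109/7.

109/7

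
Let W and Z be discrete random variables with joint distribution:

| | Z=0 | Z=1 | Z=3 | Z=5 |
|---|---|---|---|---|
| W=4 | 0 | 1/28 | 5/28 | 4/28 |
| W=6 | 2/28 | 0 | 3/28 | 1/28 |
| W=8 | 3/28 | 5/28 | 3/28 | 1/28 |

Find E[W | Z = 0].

36/5

P(Z = 0) = 5/28.
Summing W·P(W=x,Z=y) over the conditioning event gives 9/7.
E[W | Z = 0] = (9/7) / (5/28) = 36/5.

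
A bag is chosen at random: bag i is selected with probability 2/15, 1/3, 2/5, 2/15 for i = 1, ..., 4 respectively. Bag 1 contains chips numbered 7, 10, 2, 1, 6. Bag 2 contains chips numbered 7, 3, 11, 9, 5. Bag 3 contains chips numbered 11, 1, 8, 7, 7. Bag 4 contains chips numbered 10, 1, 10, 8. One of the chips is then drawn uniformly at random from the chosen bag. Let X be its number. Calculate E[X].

1007/150

E[X | bag 1] = (7+10+2+1+6)/5 = 26/5.
E[X | bag 2] = (7+3+11+9+5)/5 = 7.
E[X | bag 3] = (11+1+8+7+7)/5 = 34/5.
E[X | bag 4] = (10+1+10+8)/4 = 29/4.
E[X] = (2/15)·(26/5) + (1/3)·(7) + (2/5)·(34/5) + (2/15)·(29/4) = 1007/150.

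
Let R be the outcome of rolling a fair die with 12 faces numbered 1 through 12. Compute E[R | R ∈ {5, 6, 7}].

P(R ∈ {5, 6, 7}) = 1/4.
Σ over the event: 5·1/12 + 6·1/12 + 7·1/12 = 3/2.
E[R | R ∈ {5, 6, 7}] = (3/2) / (1/4) = 6.

6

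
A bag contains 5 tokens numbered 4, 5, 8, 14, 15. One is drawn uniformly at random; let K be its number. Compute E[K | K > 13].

29/2

P(K > 13) = 2/5.
Σ over the event: 14·1/5 + 15·1/5 = 29/5.
E[K | K > 13] = (29/5) / (2/5) = 29/2.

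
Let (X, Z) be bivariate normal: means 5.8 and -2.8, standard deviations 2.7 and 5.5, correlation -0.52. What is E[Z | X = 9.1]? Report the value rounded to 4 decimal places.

-6.2956

E[Z | X=x] = μ_Z + ρ(σ_Z/σ_X)(x − μ_X) for jointly normal variables.
E[Z | X=9.1] = -2.8 + (-0.52)·(5.5/2.7)·(9.1 − (5.8)) = -2.8 + (-1.05926)·(3.3) = -6.2956.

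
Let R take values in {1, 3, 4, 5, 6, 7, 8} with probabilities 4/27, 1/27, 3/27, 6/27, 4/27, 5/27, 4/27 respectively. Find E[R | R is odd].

P(R is odd) = 16/27.
Σ over the event: 1·4/27 + 3·1/27 + 5·2/9 + 7·5/27 = 8/3.
E[R | R is odd] = (8/3) / (16/27) = 9/2.

9/2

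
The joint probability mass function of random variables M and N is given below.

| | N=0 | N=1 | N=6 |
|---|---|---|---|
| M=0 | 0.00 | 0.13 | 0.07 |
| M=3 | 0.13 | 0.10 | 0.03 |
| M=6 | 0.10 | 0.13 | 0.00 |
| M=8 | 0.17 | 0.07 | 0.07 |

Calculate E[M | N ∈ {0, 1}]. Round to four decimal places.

4.8072

P(N ∈ {0, 1}) = 0.83.
Summing M·P(M=x,N=y) over the conditioning event gives 3.99.
E[M | N ∈ {0, 1}] = (3.99) / (0.83) = 4.8072.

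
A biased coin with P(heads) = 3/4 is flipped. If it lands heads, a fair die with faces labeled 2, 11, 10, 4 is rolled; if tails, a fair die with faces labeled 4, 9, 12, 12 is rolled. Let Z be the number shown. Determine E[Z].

E[Z | heads] = (2+11+10+4)/4 = 27/4.
E[Z | tails] = (4+9+12+12)/4 = 37/4.
By the law of total expectation,
E[Z] = (3/4)·(27/4) + (1/4)·(37/4) = 59/8.

59/8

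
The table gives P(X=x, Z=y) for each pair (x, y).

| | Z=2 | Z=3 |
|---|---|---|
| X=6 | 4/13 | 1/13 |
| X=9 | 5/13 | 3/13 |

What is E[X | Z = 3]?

33/4

P(Z = 3) = 4/13.
Σ X·P over the event = 6·(1/13) + 9·(3/13) = 33/13.
E[X | Z = 3] = (33/13) / (4/13) = 33/4.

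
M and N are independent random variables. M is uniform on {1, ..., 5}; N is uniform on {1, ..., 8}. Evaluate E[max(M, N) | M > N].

Outcomes with M > N: (2,1), (3,1), (3,2), (4,1), (4,2), (4,3), (5,1), (5,2), (5,3), (5,4), each with probability 1/40.
E[max(M, N) | M > N] = (2 + 3 + 3 + 4 + 4 + 4 + 5 + 5 + 5 + 5) / 10 = 4.

4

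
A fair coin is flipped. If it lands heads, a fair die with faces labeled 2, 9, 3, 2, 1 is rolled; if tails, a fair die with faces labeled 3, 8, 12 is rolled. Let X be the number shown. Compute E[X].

E[X | heads] = (2+9+3+2+1)/5 = 17/5.
E[X | tails] = (3+8+12)/3 = 23/3.
E[X] = (1/2)·(17/5) + (1/2)·(23/3) = 83/15.

83/15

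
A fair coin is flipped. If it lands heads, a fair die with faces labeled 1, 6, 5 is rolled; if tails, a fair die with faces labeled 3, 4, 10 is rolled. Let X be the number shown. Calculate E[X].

E[X | heads] = (1+6+5)/3 = 4.
E[X | tails] = (3+4+10)/3 = 17/3.
By the law of total expectation,
E[X] = (1/2)·(4) + (1/2)·(17/3) = 29/6.

29/6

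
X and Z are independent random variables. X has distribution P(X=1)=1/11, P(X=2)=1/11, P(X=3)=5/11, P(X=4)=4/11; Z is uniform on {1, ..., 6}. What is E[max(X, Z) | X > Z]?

80/23

P(X > Z) = 23/66.
Summing max(X,Z)·P(x,y) over outcomes with X > Z gives 40/33.
E[max(X, Z) | X > Z] = (40/33) / (23/66) = 80/23.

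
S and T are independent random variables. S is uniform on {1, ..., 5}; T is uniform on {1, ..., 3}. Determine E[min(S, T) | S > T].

16/9

Outcomes with S > T: (2,1), (3,1), (3,2), (4,1), (4,2), (4,3), (5,1), (5,2), (5,3), each with probability 1/15.
E[min(S, T) | S > T] = (1 + 1 + 2 + 1 + 2 + 3 + 1 + 2 + 3) / 9 = 16/9.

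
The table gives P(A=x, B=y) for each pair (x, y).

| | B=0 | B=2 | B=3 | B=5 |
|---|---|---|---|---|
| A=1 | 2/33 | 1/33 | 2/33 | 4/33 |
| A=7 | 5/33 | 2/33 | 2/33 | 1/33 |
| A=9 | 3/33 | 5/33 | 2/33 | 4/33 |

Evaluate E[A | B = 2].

15/2

P(B = 2) = 8/33.
Σ A·P over the event = 1·(1/33) + 7·(2/33) + 9·(5/33) = 20/11.
E[A | B = 2] = (20/11) / (8/33) = 15/2.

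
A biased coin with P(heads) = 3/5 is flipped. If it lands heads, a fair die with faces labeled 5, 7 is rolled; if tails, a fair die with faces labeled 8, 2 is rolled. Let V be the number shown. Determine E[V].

28/5

E[V | heads] = (5+7)/2 = 6.
E[V | tails] = (8+2)/2 = 5.
E[V] = (3/5)·(6) + (2/5)·(5) = 28/5.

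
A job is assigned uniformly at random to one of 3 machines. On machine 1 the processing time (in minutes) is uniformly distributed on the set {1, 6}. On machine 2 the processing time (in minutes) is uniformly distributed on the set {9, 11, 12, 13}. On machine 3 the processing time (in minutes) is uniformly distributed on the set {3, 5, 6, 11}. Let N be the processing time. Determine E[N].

E[N | machine 1] = (1+6)/2 = 7/2.
E[N | machine 2] = (9+11+12+13)/4 = 45/4.
E[N | machine 3] = (3+5+6+11)/4 = 25/4.
By the law of total expectation,
E[N] = (1/3)·(7/2) + (1/3)·(45/4) + (1/3)·(25/4) = 7.

7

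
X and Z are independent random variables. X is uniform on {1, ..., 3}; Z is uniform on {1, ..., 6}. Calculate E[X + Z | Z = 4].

Outcomes with Z = 4: (1,4), (2,4), (3,4), each with probability 1/18.
E[X + Z | Z = 4] = (5 + 6 + 7) / 3 = 6.

6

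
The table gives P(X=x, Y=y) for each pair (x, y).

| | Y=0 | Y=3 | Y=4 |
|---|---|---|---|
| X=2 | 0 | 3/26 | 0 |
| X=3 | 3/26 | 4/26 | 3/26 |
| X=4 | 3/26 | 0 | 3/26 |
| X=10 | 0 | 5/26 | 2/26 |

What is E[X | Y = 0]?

P(Y = 0) = 3/13.
Σ X·P over the event = 3·(3/26) + 4·(3/26) = 21/26.
E[X | Y = 0] = (21/26) / (3/13) = 7/2.

7/2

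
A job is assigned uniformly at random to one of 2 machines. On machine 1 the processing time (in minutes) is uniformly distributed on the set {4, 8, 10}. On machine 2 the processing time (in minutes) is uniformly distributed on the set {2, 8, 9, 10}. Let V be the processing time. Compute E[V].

175/24

E[V | machine 1] = (4+8+10)/3 = 22/3.
E[V | machine 2] = (2+8+9+10)/4 = 29/4.
E[V] = (1/2)·(22/3) + (1/2)·(29/4) = 175/24.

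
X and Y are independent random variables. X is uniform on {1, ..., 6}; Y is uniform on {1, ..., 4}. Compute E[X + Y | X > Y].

P(X > Y) = 7/12.
Summing (X+Y)·P(x,y) over outcomes with X > Y gives 47/12.
E[X + Y | X > Y] = (47/12) / (7/12) = 47/7.

47/7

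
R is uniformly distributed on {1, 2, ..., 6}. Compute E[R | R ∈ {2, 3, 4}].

P(R ∈ {2, 3, 4}) = 1/2.
Σ over the event: 2·1/6 + 3·1/6 + 4·1/6 = 3/2.
E[R | R ∈ {2, 3, 4}] = (3/2) / (1/2) = 3.

3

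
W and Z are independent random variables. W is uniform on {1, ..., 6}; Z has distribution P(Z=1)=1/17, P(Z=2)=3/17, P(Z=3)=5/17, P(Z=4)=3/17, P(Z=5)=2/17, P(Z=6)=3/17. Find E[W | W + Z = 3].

5/4

P(W + Z = 3) = 2/51.
Summing W·P(x,y) over outcomes with W + Z = 3 gives 5/102.
E[W | W + Z = 3] = (5/102) / (2/51) = 5/4.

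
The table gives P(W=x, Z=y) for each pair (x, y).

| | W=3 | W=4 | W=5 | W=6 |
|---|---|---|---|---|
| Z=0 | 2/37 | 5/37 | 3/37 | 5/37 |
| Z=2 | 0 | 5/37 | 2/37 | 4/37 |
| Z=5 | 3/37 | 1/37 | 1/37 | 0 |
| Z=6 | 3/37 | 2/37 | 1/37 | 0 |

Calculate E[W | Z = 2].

54/11

P(Z = 2) = 11/37.
Σ W·P over the event = 4·(5/37) + 5·(2/37) + 6·(4/37) = 54/37.
E[W | Z = 2] = (54/37) / (11/37) = 54/11.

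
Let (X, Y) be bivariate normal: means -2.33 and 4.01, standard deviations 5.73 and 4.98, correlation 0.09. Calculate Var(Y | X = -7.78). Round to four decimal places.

24.5995

Var(Y | X=x) = (1 − ρ²)·σ_Y².
Var(Y | X=-7.78) = (4.98)²·(1 − (0.09)²) = 24.8004·0.9919 = 24.5995.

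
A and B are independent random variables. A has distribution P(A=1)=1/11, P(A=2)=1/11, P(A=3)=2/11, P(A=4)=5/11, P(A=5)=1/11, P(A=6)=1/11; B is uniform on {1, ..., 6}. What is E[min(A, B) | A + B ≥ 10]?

9/2

P(A + B ≥ 10) = 5/33.
Summing min(A,B)·P(x,y) over outcomes with A + B ≥ 10 gives 15/22.
E[min(A, B) | A + B ≥ 10] = (15/22) / (5/33) = 9/2.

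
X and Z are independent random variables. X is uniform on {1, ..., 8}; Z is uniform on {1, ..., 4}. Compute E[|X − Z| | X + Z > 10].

4

Outcomes with X + Z > 10: (7,4), (8,3), (8,4), each with probability 1/32.
E[|X − Z| | X + Z > 10] = (3 + 5 + 4) / 3 = 4.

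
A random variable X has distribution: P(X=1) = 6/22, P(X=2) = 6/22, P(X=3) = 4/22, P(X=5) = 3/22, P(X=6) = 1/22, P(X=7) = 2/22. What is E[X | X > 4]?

35/6

P(X > 4) = 3/11.
Σ over the event: 5·3/22 + 6·1/22 + 7·1/11 = 35/22.
E[X | X > 4] = (35/22) / (3/11) = 35/6.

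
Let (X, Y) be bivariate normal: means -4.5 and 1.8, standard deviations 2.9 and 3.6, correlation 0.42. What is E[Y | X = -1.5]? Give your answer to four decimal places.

3.3641

For a bivariate normal, E[Y | X=x] = μ_Y + ρ·(σ_Y/σ_X)·(x − μ_X).
E[Y | X=-1.5] = 1.8 + (0.42)·(3.6/2.9)·(-1.5 − (-4.5)) = 1.8 + (0.52138)·(3) = 3.3641.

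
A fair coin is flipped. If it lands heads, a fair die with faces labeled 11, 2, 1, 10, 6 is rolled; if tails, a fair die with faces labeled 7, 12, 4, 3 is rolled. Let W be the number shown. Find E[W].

E[W | heads] = (11+2+1+10+6)/5 = 6.
E[W | tails] = (7+12+4+3)/4 = 13/2.
E[W] = (1/2)·(6) + (1/2)·(13/2) = 25/4.

25/4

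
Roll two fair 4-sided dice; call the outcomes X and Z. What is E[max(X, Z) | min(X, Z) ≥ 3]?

Outcomes with min(X, Z) ≥ 3: (3,3), (3,4), (4,3), (4,4), each with probability 1/16.
E[max(X, Z) | min(X, Z) ≥ 3] = (3 + 4 + 4 + 4) / 4 = 15/4.

15/4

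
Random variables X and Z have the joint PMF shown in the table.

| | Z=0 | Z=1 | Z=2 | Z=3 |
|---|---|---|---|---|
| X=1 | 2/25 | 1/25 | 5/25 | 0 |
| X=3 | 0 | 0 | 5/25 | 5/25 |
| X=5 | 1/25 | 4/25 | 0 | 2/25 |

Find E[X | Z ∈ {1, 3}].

P(Z ∈ {1, 3}) = 12/25.
Σ X·P over the event = 1·(1/25) + 3·(5/25) + 5·(4/25) + 5·(2/25) = 46/25.
E[X | Z ∈ {1, 3}] = (46/25) / (12/25) = 23/6.

23/6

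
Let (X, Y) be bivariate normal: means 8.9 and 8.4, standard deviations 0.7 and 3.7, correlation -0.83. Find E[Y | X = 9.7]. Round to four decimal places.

The regression of Y on X has slope ρ·σ_Y/σ_X and passes through (μ_X, μ_Y).
E[Y | X=9.7] = 8.4 + (-0.83)·(3.7/0.7)·(9.7 − (8.9)) = 8.4 + (-4.3871)·(0.8) = 4.8903.

4.8903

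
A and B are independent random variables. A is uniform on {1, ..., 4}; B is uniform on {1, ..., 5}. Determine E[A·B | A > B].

35/6

Outcomes with A > B: (2,1), (3,1), (3,2), (4,1), (4,2), (4,3), each with probability 1/20.
E[A·B | A > B] = (2 + 3 + 6 + 4 + 8 + 12) / 6 = 35/6.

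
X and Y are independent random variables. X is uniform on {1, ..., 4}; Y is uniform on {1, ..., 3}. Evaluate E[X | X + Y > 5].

P(X + Y > 5) = 1/4.
Summing X·P(x,y) over outcomes with X + Y > 5 gives 11/12.
E[X | X + Y > 5] = (11/12) / (1/4) = 11/3.

11/3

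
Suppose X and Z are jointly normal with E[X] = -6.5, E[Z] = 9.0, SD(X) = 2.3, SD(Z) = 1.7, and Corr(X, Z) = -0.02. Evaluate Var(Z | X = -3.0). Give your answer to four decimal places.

For a bivariate normal, Var(Z | X=x) = σ_Z²(1 − ρ²).
Var(Z | X=-3.0) = (1.7)²·(1 − (-0.02)²) = 2.89·0.9996 = 2.8888.

2.8888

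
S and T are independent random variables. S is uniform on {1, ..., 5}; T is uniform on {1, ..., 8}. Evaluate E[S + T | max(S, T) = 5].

70/9

Outcomes with max(S, T) = 5: (1,5), (2,5), (3,5), (4,5), (5,1), (5,2), (5,3), (5,4), (5,5), each with probability 1/40.
E[S + T | max(S, T) = 5] = (6 + 7 + 8 + 9 + 6 + 7 + 8 + 9 + 10) / 9 = 70/9.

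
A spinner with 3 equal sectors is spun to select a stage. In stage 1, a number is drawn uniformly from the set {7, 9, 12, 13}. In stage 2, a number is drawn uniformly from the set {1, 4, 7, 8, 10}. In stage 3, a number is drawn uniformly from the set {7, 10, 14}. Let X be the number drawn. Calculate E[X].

E[X | stage 1] = (7+9+12+13)/4 = 41/4.
E[X | stage 2] = (1+4+7+8+10)/5 = 6.
E[X | stage 3] = (7+10+14)/3 = 31/3.
By the law of total expectation,
E[X] = (1/3)·(41/4) + (1/3)·(6) + (1/3)·(31/3) = 319/36.

319/36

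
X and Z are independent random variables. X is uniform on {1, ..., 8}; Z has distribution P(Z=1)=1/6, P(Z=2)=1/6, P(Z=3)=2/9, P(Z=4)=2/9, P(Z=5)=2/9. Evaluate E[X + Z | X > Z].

251/29

P(X > Z) = 29/48.
Summing (X+Z)·P(x,y) over outcomes with X > Z gives 251/48.
E[X + Z | X > Z] = (251/48) / (29/48) = 251/29.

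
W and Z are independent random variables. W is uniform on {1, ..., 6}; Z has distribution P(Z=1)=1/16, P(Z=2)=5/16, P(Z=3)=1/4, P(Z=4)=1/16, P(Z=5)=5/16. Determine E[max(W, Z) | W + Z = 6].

P(W + Z = 6) = 1/6.
Summing max(W,Z)·P(x,y) over outcomes with W + Z = 6 gives 11/16.
E[max(W, Z) | W + Z = 6] = (11/16) / (1/6) = 33/8.

33/8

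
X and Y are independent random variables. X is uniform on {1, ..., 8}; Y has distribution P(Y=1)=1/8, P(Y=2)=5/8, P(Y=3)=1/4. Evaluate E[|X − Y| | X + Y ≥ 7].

46/11

P(X + Y ≥ 7) = 33/64.
Summing |X−Y|·P(x,y) over outcomes with X + Y ≥ 7 gives 69/32.
E[|X − Y| | X + Y ≥ 7] = (69/32) / (33/64) = 46/11.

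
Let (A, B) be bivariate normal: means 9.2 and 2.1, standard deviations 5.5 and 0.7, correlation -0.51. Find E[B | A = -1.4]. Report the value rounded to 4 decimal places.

2.7880

The regression of B on A has slope ρ·σ_B/σ_A and passes through (μ_A, μ_B).
E[B | A=-1.4] = 2.1 + (-0.51)·(0.7/5.5)·(-1.4 − (9.2)) = 2.1 + (-0.064909)·(-10.6) = 2.7880.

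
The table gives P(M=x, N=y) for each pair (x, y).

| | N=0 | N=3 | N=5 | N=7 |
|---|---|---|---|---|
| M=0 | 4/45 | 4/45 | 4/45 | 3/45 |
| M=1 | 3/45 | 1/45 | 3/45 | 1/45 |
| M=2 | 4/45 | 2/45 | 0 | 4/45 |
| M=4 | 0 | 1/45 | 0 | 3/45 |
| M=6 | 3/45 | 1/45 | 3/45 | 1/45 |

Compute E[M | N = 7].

9/4

P(N = 7) = 4/15.
Σ M·P over the event = 0·(3/45) + 1·(1/45) + 2·(4/45) + 4·(3/45) + 6·(1/45) = 3/5.
E[M | N = 7] = (3/5) / (4/15) = 9/4.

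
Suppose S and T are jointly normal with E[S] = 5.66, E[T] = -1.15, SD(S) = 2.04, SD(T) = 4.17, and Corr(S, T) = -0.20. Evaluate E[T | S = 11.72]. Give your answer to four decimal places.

For a bivariate normal, E[T | S=x] = μ_T + ρ·(σ_T/σ_S)·(x − μ_S).
E[T | S=11.72] = -1.15 + (-0.20)·(4.17/2.04)·(11.72 − (5.66)) = -1.15 + (-0.408824)·(6.06) = -3.6275.

-3.6275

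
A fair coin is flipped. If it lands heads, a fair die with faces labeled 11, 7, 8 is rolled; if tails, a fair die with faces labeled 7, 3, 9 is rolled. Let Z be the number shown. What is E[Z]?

15/2

E[Z | heads] = (11+7+8)/3 = 26/3.
E[Z | tails] = (7+3+9)/3 = 19/3.
By the law of total expectation,
E[Z] = (1/2)·(26/3) + (1/2)·(19/3) = 15/2.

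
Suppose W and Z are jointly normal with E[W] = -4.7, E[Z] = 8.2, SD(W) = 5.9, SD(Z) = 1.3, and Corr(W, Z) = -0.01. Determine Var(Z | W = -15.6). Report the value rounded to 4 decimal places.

1.6898

For a bivariate normal, Var(Z | W=x) = σ_Z²(1 − ρ²).
Var(Z | W=-15.6) = (1.3)²·(1 − (-0.01)²) = 1.69·0.9999 = 1.6898.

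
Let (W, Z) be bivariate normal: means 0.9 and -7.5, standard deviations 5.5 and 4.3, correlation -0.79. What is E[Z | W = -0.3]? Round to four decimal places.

-6.7588

The regression of Z on W has slope ρ·σ_Z/σ_W and passes through (μ_W, μ_Z).
E[Z | W=-0.3] = -7.5 + (-0.79)·(4.3/5.5)·(-0.3 − (0.9)) = -7.5 + (-0.61764)·(-1.2) = -6.7588.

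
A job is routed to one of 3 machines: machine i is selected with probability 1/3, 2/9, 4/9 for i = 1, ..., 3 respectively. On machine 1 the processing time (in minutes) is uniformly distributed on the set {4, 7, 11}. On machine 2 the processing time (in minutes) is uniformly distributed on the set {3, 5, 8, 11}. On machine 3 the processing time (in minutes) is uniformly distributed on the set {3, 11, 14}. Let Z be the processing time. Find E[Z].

437/54

E[Z | machine 1] = (4+7+11)/3 = 22/3.
E[Z | machine 2] = (3+5+8+11)/4 = 27/4.
E[Z | machine 3] = (3+11+14)/3 = 28/3.
E[Z] = (1/3)·(22/3) + (2/9)·(27/4) + (4/9)·(28/3) = 437/54.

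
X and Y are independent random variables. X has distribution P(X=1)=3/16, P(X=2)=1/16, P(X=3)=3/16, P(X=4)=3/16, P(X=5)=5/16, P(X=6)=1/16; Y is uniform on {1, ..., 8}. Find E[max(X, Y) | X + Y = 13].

47/6

P(X + Y = 13) = 3/64.
Summing max(X,Y)·P(x,y) over outcomes with X + Y = 13 gives 47/128.
E[max(X, Y) | X + Y = 13] = (47/128) / (3/64) = 47/6.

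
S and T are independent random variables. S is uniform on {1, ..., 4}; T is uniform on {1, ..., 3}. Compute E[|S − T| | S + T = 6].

1

Outcomes with S + T = 6: (3,3), (4,2), each with probability 1/12.
E[|S − T| | S + T = 6] = (0 + 2) / 2 = 1.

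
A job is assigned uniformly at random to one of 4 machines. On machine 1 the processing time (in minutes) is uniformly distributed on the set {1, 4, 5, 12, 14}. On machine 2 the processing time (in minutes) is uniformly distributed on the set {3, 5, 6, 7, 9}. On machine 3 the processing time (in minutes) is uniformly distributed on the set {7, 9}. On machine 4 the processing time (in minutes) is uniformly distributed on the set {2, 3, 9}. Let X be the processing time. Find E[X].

E[X | machine 1] = (1+4+5+12+14)/5 = 36/5.
E[X | machine 2] = (3+5+6+7+9)/5 = 6.
E[X | machine 3] = (7+9)/2 = 8.
E[X | machine 4] = (2+3+9)/3 = 14/3.
By the law of total expectation,
E[X] = (1/4)·(36/5) + (1/4)·(6) + (1/4)·(8) + (1/4)·(14/3) = 97/15.

97/15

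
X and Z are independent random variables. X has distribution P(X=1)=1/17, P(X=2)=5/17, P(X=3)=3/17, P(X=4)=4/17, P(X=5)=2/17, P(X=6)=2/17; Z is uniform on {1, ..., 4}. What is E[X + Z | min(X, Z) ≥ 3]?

171/22

P(min(X, Z) ≥ 3) = 11/34.
Summing (X+Z)·P(x,y) over outcomes with min(X, Z) ≥ 3 gives 171/68.
E[X + Z | min(X, Z) ≥ 3] = (171/68) / (11/34) = 171/22.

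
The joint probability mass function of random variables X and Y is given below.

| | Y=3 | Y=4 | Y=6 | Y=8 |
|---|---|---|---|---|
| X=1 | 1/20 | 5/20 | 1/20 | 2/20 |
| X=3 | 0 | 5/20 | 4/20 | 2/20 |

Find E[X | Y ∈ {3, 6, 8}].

P(Y ∈ {3, 6, 8}) = 1/2.
Σ X·P over the event = 1·(1/20) + 1·(1/20) + 1·(2/20) + 3·(4/20) + 3·(2/20) = 11/10.
E[X | Y ∈ {3, 6, 8}] = (11/10) / (1/2) = 11/5.

11/5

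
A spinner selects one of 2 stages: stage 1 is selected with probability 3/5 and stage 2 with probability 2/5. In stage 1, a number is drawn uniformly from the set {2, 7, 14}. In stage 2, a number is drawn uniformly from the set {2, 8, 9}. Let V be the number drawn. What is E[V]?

107/15

E[V | stage 1] = (2+7+14)/3 = 23/3.
E[V | stage 2] = (2+8+9)/3 = 19/3.
By the law of total expectation,
E[V] = (3/5)·(23/3) + (2/5)·(19/3) = 107/15.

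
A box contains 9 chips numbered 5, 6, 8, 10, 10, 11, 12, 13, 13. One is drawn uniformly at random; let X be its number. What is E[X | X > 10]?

49/4

P(X > 10) = 4/9.
Σ over the event: 11·1/9 + 12·1/9 + 13·2/9 = 49/9.
E[X | X > 10] = (49/9) / (4/9) = 49/4.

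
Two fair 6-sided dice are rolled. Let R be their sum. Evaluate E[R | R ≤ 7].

P(R ≤ 7) = 7/12.
Σ over the event: 2·1/36 + 3·1/18 + 4·1/12 + 5·1/9 + 6·5/36 + 7·1/6 = 28/9.
E[R | R ≤ 7] = (28/9) / (7/12) = 16/3.

16/3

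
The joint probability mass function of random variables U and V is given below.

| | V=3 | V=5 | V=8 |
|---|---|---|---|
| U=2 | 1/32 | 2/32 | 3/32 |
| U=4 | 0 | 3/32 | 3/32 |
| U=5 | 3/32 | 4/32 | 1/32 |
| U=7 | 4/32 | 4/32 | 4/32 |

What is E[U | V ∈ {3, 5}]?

P(V ∈ {3, 5}) = 21/32.
Σ U·P over the event = 2·(1/32) + 2·(2/32) + 4·(3/32) + 5·(3/32) + 5·(4/32) + 7·(4/32) + 7·(4/32) = 109/32.
E[U | V ∈ {3, 5}] = (109/32) / (21/32) = 109/21.

109/21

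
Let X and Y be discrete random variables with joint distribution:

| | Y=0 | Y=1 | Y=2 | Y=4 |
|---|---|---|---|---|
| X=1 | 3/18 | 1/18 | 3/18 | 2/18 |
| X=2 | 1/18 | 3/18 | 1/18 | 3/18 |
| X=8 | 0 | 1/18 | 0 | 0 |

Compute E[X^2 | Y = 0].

7/4

P(Y = 0) = 2/9.
Σ X^2·P over the event = 1·(3/18) + 4·(1/18) = 7/18.
E[X^2 | Y = 0] = (7/18) / (2/9) = 7/4.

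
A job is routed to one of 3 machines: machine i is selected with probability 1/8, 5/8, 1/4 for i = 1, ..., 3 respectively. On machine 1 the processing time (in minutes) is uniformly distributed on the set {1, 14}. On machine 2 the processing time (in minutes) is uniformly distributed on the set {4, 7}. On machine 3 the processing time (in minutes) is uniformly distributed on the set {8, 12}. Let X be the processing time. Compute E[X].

E[X | machine 1] = (1+14)/2 = 15/2.
E[X | machine 2] = (4+7)/2 = 11/2.
E[X | machine 3] = (8+12)/2 = 10.
By the law of total expectation,
E[X] = (1/8)·(15/2) + (5/8)·(11/2) + (1/4)·(10) = 55/8.

55/8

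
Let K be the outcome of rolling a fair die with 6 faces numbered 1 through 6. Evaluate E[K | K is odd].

3

Given K is odd, K is equally likely to be any of {1, 3, 5}.
E[K | K is odd] = (1 + 3 + 5) / 3 = 3.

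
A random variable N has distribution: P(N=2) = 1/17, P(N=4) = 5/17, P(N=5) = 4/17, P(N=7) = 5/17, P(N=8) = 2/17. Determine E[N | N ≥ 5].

P(N ≥ 5) = 11/17.
Σ over the event: 5·4/17 + 7·5/17 + 8·2/17 = 71/17.
E[N | N ≥ 5] = (71/17) / (11/17) = 71/11.

71/11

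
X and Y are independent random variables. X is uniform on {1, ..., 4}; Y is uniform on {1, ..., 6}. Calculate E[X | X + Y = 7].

5/2

P(X + Y = 7) = 1/6.
Summing X·P(x,y) over outcomes with X + Y = 7 gives 5/12.
E[X | X + Y = 7] = (5/12) / (1/6) = 5/2.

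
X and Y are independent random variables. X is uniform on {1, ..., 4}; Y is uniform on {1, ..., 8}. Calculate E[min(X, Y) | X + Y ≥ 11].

11/3

Outcomes with X + Y ≥ 11: (3,8), (4,7), (4,8), each with probability 1/32.
E[min(X, Y) | X + Y ≥ 11] = (3 + 4 + 4) / 3 = 11/3.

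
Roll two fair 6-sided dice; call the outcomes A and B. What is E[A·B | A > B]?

35/3

P(A > B) = 5/12.
Summing AB·P(x,y) over outcomes with A > B gives 175/36.
E[A·B | A > B] = (175/36) / (5/12) = 35/3.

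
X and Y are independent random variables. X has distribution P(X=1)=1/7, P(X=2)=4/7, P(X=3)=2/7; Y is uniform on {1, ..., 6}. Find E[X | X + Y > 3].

20/9

P(X + Y > 3) = 6/7.
Summing X·P(x,y) over outcomes with X + Y > 3 gives 40/21.
E[X | X + Y > 3] = (40/21) / (6/7) = 20/9.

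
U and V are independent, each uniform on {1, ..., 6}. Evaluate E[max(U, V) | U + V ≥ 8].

83/15

P(U + V ≥ 8) = 5/12.
Summing max(U,V)·P(x,y) over outcomes with U + V ≥ 8 gives 83/36.
E[max(U, V) | U + V ≥ 8] = (83/36) / (5/12) = 83/15.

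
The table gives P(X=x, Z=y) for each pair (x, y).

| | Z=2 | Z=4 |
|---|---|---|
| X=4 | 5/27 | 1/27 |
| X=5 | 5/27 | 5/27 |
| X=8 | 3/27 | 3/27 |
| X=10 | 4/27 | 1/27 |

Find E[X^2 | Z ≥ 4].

433/10

P(Z ≥ 4) = 10/27.
Σ X^2·P over the event = 16·(1/27) + 25·(5/27) + 64·(3/27) + 100·(1/27) = 433/27.
E[X^2 | Z ≥ 4] = (433/27) / (10/27) = 433/10.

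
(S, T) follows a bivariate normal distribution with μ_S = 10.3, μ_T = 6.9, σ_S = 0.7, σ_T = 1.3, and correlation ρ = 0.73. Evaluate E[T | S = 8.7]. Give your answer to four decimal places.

4.7309

E[T | S=x] = μ_T + ρ(σ_T/σ_S)(x − μ_S) for jointly normal variables.
E[T | S=8.7] = 6.9 + (0.73)·(1.3/0.7)·(8.7 − (10.3)) = 6.9 + (1.3557)·(-1.6) = 4.7309.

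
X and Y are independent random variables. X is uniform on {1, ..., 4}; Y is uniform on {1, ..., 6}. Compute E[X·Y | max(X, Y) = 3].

27/5

Outcomes with max(X, Y) = 3: (1,3), (2,3), (3,1), (3,2), (3,3), each with probability 1/24.
E[X·Y | max(X, Y) = 3] = (3 + 6 + 3 + 6 + 9) / 5 = 27/5.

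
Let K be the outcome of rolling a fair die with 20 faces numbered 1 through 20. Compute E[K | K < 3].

3/2

Given K < 3, K is equally likely to be any of {1, 2}.
E[K | K < 3] = (1 + 2) / 2 = 3/2.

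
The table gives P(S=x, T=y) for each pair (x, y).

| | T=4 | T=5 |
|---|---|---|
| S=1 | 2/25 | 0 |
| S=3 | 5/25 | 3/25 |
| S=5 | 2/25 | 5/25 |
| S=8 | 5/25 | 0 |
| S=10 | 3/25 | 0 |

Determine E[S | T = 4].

97/17

P(T = 4) = 17/25.
Σ S·P over the event = 1·(2/25) + 3·(5/25) + 5·(2/25) + 8·(5/25) + 10·(3/25) = 97/25.
E[S | T = 4] = (97/25) / (17/25) = 97/17.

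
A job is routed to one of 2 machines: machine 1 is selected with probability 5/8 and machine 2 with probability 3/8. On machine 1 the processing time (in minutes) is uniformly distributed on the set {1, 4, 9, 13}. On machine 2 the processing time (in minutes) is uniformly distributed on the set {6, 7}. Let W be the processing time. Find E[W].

213/32

E[W | machine 1] = (1+4+9+13)/4 = 27/4.
E[W | machine 2] = (6+7)/2 = 13/2.
By the law of total expectation,
E[W] = (5/8)·(27/4) + (3/8)·(13/2) = 213/32.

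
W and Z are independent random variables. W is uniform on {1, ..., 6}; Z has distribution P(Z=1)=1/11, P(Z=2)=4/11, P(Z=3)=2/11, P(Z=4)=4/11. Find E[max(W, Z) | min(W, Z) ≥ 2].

P(min(W, Z) ≥ 2) = 25/33.
Summing max(W,Z)·P(x,y) over outcomes with min(W, Z) ≥ 2 gives 107/33.
E[max(W, Z) | min(W, Z) ≥ 2] = (107/33) / (25/33) = 107/25.

107/25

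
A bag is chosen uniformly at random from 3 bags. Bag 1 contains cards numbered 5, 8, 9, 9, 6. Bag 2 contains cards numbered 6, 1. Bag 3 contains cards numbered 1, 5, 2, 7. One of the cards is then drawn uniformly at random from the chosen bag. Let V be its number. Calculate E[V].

E[V | bag 1] = (5+8+9+9+6)/5 = 37/5.
E[V | bag 2] = (6+1)/2 = 7/2.
E[V | bag 3] = (1+5+2+7)/4 = 15/4.
By the law of total expectation,
E[V] = (1/3)·(37/5) + (1/3)·(7/2) + (1/3)·(15/4) = 293/60.

293/60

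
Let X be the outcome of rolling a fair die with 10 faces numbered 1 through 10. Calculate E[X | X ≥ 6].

Given X ≥ 6, X is equally likely to be any of {6, 7, 8, 9, 10}.
E[X | X ≥ 6] = (6 + 7 + 8 + 9 + 10) / 5 = 8.

8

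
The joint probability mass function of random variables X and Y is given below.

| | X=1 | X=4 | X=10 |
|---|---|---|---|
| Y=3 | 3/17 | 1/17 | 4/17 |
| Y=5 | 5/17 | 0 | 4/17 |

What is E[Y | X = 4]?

3

P(X = 4) = 1/17.
Σ Y·P over the event = 3·(1/17) = 3/17.
E[Y | X = 4] = (3/17) / (1/17) = 3.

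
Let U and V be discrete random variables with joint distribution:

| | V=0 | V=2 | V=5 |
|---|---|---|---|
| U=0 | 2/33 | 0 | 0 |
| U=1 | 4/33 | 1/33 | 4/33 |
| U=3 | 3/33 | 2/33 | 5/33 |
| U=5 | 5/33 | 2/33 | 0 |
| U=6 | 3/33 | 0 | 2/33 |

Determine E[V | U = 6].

2

P(U = 6) = 5/33.
Σ V·P over the event = 0·(3/33) + 5·(2/33) = 10/33.
E[V | U = 6] = (10/33) / (5/33) = 2.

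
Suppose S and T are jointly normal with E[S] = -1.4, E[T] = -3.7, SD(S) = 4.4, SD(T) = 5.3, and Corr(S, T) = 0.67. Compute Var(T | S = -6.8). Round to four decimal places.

Var(T | S=x) = (1 − ρ²)·σ_T².
Var(T | S=-6.8) = (5.3)²·(1 − (0.67)²) = 28.09·0.5511 = 15.4804.

15.4804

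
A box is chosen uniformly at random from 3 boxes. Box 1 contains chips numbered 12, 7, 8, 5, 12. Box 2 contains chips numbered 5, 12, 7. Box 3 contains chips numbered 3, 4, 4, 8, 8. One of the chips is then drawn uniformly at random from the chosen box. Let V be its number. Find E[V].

E[V | box 1] = (12+7+8+5+12)/5 = 44/5.
E[V | box 2] = (5+12+7)/3 = 8.
E[V | box 3] = (3+4+4+8+8)/5 = 27/5.
By the law of total expectation,
E[V] = (1/3)·(44/5) + (1/3)·(8) + (1/3)·(27/5) = 37/5.

37/5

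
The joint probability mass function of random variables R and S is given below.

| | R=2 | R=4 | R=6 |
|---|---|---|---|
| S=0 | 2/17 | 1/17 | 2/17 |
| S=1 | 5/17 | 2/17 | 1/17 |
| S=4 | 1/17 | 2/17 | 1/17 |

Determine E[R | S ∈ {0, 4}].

4

P(S ∈ {0, 4}) = 9/17.
Σ R·P over the event = 2·(2/17) + 2·(1/17) + 4·(1/17) + 4·(2/17) + 6·(2/17) + 6·(1/17) = 36/17.
E[R | S ∈ {0, 4}] = (36/17) / (9/17) = 4.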